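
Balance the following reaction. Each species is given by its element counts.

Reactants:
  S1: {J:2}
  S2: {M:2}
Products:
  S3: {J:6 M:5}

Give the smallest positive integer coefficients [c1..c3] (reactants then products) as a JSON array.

J: 6·2+5·0 = 12 | 2·6 = 12
M: 6·0+5·2 = 10 | 2·5 = 10
gcd(6,5,2) = 1

Coefficients: [6, 5, 2]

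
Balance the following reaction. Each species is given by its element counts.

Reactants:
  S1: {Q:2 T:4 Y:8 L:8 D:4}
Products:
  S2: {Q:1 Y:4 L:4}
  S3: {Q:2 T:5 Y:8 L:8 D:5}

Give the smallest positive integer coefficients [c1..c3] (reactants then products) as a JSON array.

Coefficients: [5, 2, 4]

Q: 5·2 = 10 | 2·1+4·2 = 10
T: 5·4 = 20 | 2·0+4·5 = 20
Y: 5·8 = 40 | 2·4+4·8 = 40
L: 5·8 = 40 | 2·4+4·8 = 40
D: 5·4 = 20 | 2·0+4·5 = 20
gcd(5,2,4) = 1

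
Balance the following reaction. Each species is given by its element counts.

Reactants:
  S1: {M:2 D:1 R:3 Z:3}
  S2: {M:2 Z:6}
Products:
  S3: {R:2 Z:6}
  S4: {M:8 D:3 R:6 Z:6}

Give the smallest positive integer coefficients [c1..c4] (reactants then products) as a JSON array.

Coefficients: [6, 2, 3, 2]

M: 6·2+2·2 = 16 | 3·0+2·8 = 16
D: 6·1+2·0 = 6 | 3·0+2·3 = 6
R: 6·3+2·0 = 18 | 3·2+2·6 = 18
Z: 6·3+2·6 = 30 | 3·6+2·6 = 30
gcd(6,2,3,2) = 1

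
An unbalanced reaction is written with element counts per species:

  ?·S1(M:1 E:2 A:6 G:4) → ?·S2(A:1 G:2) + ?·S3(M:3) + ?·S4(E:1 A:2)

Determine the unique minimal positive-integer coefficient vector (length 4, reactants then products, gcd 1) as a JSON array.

M: 3·1 = 3 | 6·0+1·3+6·0 = 3
E: 3·2 = 6 | 6·0+1·0+6·1 = 6
A: 3·6 = 18 | 6·1+1·0+6·2 = 18
G: 3·4 = 12 | 6·2+1·0+6·0 = 12
gcd(3,6,1,6) = 1

Coefficients: [3, 6, 1, 6]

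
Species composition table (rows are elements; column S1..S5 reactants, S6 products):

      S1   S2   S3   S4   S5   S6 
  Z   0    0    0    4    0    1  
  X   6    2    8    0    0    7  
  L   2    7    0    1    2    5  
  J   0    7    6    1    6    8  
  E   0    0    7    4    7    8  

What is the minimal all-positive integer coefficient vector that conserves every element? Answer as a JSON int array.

Z: 3·0+1·0+1·0+1·4+3·0 = 4 | 4·1 = 4
X: 3·6+1·2+1·8+1·0+3·0 = 28 | 4·7 = 28
L: 3·2+1·7+1·0+1·1+3·2 = 20 | 4·5 = 20
J: 3·0+1·7+1·6+1·1+3·6 = 32 | 4·8 = 32
E: 3·0+1·0+1·7+1·4+3·7 = 32 | 4·8 = 32
gcd(3,1,1,1,3,4) = 1

Coefficients: [3, 1, 1, 1, 3, 4]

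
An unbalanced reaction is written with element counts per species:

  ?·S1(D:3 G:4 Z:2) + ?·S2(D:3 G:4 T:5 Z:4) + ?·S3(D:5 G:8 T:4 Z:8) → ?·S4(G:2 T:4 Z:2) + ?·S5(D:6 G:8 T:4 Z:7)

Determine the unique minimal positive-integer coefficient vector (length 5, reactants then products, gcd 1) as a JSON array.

Coefficients: [3, 4, 3, 2, 6]

D: 3·3+4·3+3·5 = 36 | 2·0+6·6 = 36
G: 3·4+4·4+3·8 = 52 | 2·2+6·8 = 52
T: 3·0+4·5+3·4 = 32 | 2·4+6·4 = 32
Z: 3·2+4·4+3·8 = 46 | 2·2+6·7 = 46
gcd(3,4,3,2,6) = 1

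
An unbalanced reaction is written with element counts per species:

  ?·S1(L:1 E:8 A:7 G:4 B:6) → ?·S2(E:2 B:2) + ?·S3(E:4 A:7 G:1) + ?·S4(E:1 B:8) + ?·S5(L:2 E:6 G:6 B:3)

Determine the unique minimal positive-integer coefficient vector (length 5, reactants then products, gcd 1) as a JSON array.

L: 4·1 = 4 | 1·0+4·0+2·0+2·2 = 4
E: 4·8 = 32 | 1·2+4·4+2·1+2·6 = 32
A: 4·7 = 28 | 1·0+4·7+2·0+2·0 = 28
G: 4·4 = 16 | 1·0+4·1+2·0+2·6 = 16
B: 4·6 = 24 | 1·2+4·0+2·8+2·3 = 24
gcd(4,1,4,2,2) = 1

Coefficients: [4, 1, 4, 2, 2]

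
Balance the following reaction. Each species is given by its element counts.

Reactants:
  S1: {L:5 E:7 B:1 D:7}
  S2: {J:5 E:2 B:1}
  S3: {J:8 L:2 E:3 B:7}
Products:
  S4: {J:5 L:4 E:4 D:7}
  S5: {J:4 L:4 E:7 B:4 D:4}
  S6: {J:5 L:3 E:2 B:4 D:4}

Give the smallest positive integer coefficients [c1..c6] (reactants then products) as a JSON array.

Coefficients: [5, 2, 3, 1, 6, 1]

J: 5·0+2·5+3·8 = 34 | 1·5+6·4+1·5 = 34
L: 5·5+2·0+3·2 = 31 | 1·4+6·4+1·3 = 31
E: 5·7+2·2+3·3 = 48 | 1·4+6·7+1·2 = 48
B: 5·1+2·1+3·7 = 28 | 1·0+6·4+1·4 = 28
D: 5·7+2·0+3·0 = 35 | 1·7+6·4+1·4 = 35
gcd(5,2,3,1,6,1) = 1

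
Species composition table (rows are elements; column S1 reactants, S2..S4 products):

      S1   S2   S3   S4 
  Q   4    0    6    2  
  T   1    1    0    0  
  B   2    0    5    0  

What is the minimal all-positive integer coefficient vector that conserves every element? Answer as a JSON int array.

Coefficients: [5, 5, 2, 4]

Q: 5·4 = 20 | 5·0+2·6+4·2 = 20
T: 5·1 = 5 | 5·1+2·0+4·0 = 5
B: 5·2 = 10 | 5·0+2·5+4·0 = 10
gcd(5,5,2,4) = 1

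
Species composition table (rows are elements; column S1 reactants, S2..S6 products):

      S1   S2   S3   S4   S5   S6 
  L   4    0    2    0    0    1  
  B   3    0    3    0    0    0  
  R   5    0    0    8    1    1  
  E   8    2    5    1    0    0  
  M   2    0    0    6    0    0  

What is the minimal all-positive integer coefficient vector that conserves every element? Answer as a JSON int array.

Coefficients: [3, 4, 3, 1, 1, 6]

L: 3·4 = 12 | 4·0+3·2+1·0+1·0+6·1 = 12
B: 3·3 = 9 | 4·0+3·3+1·0+1·0+6·0 = 9
R: 3·5 = 15 | 4·0+3·0+1·8+1·1+6·1 = 15
E: 3·8 = 24 | 4·2+3·5+1·1+1·0+6·0 = 24
M: 3·2 = 6 | 4·0+3·0+1·6+1·0+6·0 = 6
gcd(3,4,3,1,1,6) = 1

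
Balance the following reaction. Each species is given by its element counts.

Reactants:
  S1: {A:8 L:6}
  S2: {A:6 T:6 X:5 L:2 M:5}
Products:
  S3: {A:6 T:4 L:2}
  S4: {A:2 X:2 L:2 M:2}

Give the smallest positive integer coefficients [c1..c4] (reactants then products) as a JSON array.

Coefficients: [2, 2, 3, 5]

A: 2·8+2·6 = 28 | 3·6+5·2 = 28
T: 2·0+2·6 = 12 | 3·4+5·0 = 12
X: 2·0+2·5 = 10 | 3·0+5·2 = 10
L: 2·6+2·2 = 16 | 3·2+5·2 = 16
M: 2·0+2·5 = 10 | 3·0+5·2 = 10
gcd(2,2,3,5) = 1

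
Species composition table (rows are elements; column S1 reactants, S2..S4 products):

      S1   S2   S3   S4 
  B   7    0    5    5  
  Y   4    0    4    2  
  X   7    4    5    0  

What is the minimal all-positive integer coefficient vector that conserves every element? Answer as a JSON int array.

B: 5·7 = 35 | 5·0+3·5+4·5 = 35
Y: 5·4 = 20 | 5·0+3·4+4·2 = 20
X: 5·7 = 35 | 5·4+3·5+4·0 = 35
gcd(5,5,3,4) = 1

Coefficients: [5, 5, 3, 4]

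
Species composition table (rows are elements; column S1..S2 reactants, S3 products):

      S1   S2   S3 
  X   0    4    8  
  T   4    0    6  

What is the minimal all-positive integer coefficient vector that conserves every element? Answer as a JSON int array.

Coefficients: [3, 4, 2]

X: 3·0+4·4 = 16 | 2·8 = 16
T: 3·4+4·0 = 12 | 2·6 = 12
gcd(3,4,2) = 1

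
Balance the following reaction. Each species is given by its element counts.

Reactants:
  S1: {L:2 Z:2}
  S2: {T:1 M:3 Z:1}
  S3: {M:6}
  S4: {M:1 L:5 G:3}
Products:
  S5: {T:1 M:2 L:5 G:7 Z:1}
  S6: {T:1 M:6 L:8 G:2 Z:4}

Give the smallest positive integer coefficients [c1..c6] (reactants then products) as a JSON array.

T: 6·0+5·1+1·0+5·0 = 5 | 1·1+4·1 = 5
M: 6·0+5·3+1·6+5·1 = 26 | 1·2+4·6 = 26
L: 6·2+5·0+1·0+5·5 = 37 | 1·5+4·8 = 37
G: 6·0+5·0+1·0+5·3 = 15 | 1·7+4·2 = 15
Z: 6·2+5·1+1·0+5·0 = 17 | 1·1+4·4 = 17
gcd(6,5,1,5,1,4) = 1

Coefficients: [6, 5, 1, 5, 1, 4]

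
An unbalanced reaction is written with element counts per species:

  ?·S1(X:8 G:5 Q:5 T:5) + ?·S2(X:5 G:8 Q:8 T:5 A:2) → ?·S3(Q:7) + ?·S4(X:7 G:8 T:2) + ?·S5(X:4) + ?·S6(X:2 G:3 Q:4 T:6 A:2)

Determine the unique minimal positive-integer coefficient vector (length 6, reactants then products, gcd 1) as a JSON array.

X: 3·8+5·5 = 49 | 5·0+5·7+1·4+5·2 = 49
G: 3·5+5·8 = 55 | 5·0+5·8+1·0+5·3 = 55
Q: 3·5+5·8 = 55 | 5·7+5·0+1·0+5·4 = 55
T: 3·5+5·5 = 40 | 5·0+5·2+1·0+5·6 = 40
A: 3·0+5·2 = 10 | 5·0+5·0+1·0+5·2 = 10
gcd(3,5,5,5,1,5) = 1

Coefficients: [3, 5, 5, 5, 1, 5]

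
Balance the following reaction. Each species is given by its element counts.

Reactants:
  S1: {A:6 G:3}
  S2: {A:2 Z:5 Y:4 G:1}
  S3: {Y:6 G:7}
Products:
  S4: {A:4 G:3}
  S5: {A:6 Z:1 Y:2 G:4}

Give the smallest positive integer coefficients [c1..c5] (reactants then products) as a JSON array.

Coefficients: [6, 1, 1, 2, 5]

A: 6·6+1·2+1·0 = 38 | 2·4+5·6 = 38
Z: 6·0+1·5+1·0 = 5 | 2·0+5·1 = 5
Y: 6·0+1·4+1·6 = 10 | 2·0+5·2 = 10
G: 6·3+1·1+1·7 = 26 | 2·3+5·4 = 26
gcd(6,1,1,2,5) = 1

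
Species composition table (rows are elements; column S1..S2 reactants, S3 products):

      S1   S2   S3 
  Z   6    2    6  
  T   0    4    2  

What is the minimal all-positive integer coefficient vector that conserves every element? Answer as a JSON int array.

Z: 5·6+3·2 = 36 | 6·6 = 36
T: 5·0+3·4 = 12 | 6·2 = 12
gcd(5,3,6) = 1

Coefficients: [5, 3, 6]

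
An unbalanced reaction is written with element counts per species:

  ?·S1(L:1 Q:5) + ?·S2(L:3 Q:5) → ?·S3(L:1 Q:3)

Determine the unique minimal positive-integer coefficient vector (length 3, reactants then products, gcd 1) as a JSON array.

L: 2·1+1·3 = 5 | 5·1 = 5
Q: 2·5+1·5 = 15 | 5·3 = 15
gcd(2,1,5) = 1

Coefficients: [2, 1, 5]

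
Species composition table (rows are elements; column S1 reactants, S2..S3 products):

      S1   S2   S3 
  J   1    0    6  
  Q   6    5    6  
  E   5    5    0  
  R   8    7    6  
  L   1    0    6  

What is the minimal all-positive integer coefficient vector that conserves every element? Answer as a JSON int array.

J: 6·1 = 6 | 6·0+1·6 = 6
Q: 6·6 = 36 | 6·5+1·6 = 36
E: 6·5 = 30 | 6·5+1·0 = 30
R: 6·8 = 48 | 6·7+1·6 = 48
L: 6·1 = 6 | 6·0+1·6 = 6
gcd(6,6,1) = 1

Coefficients: [6, 6, 1]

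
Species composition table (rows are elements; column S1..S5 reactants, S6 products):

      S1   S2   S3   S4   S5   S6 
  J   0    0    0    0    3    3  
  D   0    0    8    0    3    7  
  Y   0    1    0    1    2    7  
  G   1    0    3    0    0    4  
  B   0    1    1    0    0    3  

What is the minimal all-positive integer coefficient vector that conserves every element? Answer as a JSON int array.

J: 5·0+5·0+1·0+5·0+2·3 = 6 | 2·3 = 6
D: 5·0+5·0+1·8+5·0+2·3 = 14 | 2·7 = 14
Y: 5·0+5·1+1·0+5·1+2·2 = 14 | 2·7 = 14
G: 5·1+5·0+1·3+5·0+2·0 = 8 | 2·4 = 8
B: 5·0+5·1+1·1+5·0+2·0 = 6 | 2·3 = 6
gcd(5,5,1,5,2,2) = 1

Coefficients: [5, 5, 1, 5, 2, 2]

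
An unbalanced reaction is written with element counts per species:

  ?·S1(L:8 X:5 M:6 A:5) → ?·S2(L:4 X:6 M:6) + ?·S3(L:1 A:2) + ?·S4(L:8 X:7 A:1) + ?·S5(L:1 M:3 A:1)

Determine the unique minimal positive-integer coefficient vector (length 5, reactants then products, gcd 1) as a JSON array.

Coefficients: [4, 1, 6, 2, 6]

L: 4·8 = 32 | 1·4+6·1+2·8+6·1 = 32
X: 4·5 = 20 | 1·6+6·0+2·7+6·0 = 20
M: 4·6 = 24 | 1·6+6·0+2·0+6·3 = 24
A: 4·5 = 20 | 1·0+6·2+2·1+6·1 = 20
gcd(4,1,6,2,6) = 1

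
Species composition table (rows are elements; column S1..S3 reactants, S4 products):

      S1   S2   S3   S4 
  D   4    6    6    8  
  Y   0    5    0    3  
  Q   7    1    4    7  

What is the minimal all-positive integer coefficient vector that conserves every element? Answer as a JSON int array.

Coefficients: [4, 3, 1, 5]

D: 4·4+3·6+1·6 = 40 | 5·8 = 40
Y: 4·0+3·5+1·0 = 15 | 5·3 = 15
Q: 4·7+3·1+1·4 = 35 | 5·7 = 35
gcd(4,3,1,5) = 1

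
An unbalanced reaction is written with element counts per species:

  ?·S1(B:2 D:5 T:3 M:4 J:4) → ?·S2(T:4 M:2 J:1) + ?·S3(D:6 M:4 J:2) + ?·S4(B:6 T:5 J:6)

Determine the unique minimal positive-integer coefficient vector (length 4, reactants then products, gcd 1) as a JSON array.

B: 6·2 = 12 | 2·0+5·0+2·6 = 12
D: 6·5 = 30 | 2·0+5·6+2·0 = 30
T: 6·3 = 18 | 2·4+5·0+2·5 = 18
M: 6·4 = 24 | 2·2+5·4+2·0 = 24
J: 6·4 = 24 | 2·1+5·2+2·6 = 24
gcd(6,2,5,2) = 1

Coefficients: [6, 2, 5, 2]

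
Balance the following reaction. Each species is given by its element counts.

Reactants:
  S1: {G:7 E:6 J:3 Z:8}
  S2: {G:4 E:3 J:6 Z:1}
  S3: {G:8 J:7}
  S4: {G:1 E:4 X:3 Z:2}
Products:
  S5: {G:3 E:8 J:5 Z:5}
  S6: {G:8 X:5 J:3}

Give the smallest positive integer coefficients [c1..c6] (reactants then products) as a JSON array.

G: 1·7+2·4+2·8+5·1 = 36 | 4·3+3·8 = 36
E: 1·6+2·3+2·0+5·4 = 32 | 4·8+3·0 = 32
X: 1·0+2·0+2·0+5·3 = 15 | 4·0+3·5 = 15
J: 1·3+2·6+2·7+5·0 = 29 | 4·5+3·3 = 29
Z: 1·8+2·1+2·0+5·2 = 20 | 4·5+3·0 = 20
gcd(1,2,2,5,4,3) = 1

Coefficients: [1, 2, 2, 5, 4, 3]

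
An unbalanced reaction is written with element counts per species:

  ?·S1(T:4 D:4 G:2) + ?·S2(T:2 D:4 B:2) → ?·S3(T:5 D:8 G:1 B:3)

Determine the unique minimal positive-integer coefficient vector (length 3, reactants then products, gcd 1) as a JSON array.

T: 1·4+3·2 = 10 | 2·5 = 10
D: 1·4+3·4 = 16 | 2·8 = 16
G: 1·2+3·0 = 2 | 2·1 = 2
B: 1·0+3·2 = 6 | 2·3 = 6
gcd(1,3,2) = 1

Coefficients: [1, 3, 2]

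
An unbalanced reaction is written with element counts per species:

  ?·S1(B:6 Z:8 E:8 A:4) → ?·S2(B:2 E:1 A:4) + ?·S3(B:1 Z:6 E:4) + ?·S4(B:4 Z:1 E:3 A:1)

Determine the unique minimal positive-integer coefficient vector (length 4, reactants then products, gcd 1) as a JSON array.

B: 5·6 = 30 | 4·2+6·1+4·4 = 30
Z: 5·8 = 40 | 4·0+6·6+4·1 = 40
E: 5·8 = 40 | 4·1+6·4+4·3 = 40
A: 5·4 = 20 | 4·4+6·0+4·1 = 20
gcd(5,4,6,4) = 1

Coefficients: [5, 4, 6, 4]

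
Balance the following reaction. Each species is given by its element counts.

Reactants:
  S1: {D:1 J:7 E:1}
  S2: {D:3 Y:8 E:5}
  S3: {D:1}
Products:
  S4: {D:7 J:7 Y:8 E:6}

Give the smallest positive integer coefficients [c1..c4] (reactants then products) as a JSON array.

D: 1·1+1·3+3·1 = 7 | 1·7 = 7
J: 1·7+1·0+3·0 = 7 | 1·7 = 7
Y: 1·0+1·8+3·0 = 8 | 1·8 = 8
E: 1·1+1·5+3·0 = 6 | 1·6 = 6
gcd(1,1,3,1) = 1

Coefficients: [1, 1, 3, 1]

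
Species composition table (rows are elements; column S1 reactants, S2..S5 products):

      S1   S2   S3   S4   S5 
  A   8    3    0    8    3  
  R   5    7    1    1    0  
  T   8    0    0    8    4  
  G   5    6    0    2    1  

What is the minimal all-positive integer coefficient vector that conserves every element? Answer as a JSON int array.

Coefficients: [4, 2, 5, 1, 6]

A: 4·8 = 32 | 2·3+5·0+1·8+6·3 = 32
R: 4·5 = 20 | 2·7+5·1+1·1+6·0 = 20
T: 4·8 = 32 | 2·0+5·0+1·8+6·4 = 32
G: 4·5 = 20 | 2·6+5·0+1·2+6·1 = 20
gcd(4,2,5,1,6) = 1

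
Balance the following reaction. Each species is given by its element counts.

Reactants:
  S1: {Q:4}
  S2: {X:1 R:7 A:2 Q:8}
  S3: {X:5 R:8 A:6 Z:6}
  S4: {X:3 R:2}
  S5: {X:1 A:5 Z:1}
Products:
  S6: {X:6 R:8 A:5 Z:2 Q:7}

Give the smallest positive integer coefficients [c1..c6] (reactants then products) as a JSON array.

X: 3·0+2·1+1·5+5·3+2·1 = 24 | 4·6 = 24
R: 3·0+2·7+1·8+5·2+2·0 = 32 | 4·8 = 32
A: 3·0+2·2+1·6+5·0+2·5 = 20 | 4·5 = 20
Z: 3·0+2·0+1·6+5·0+2·1 = 8 | 4·2 = 8
Q: 3·4+2·8+1·0+5·0+2·0 = 28 | 4·7 = 28
gcd(3,2,1,5,2,4) = 1

Coefficients: [3, 2, 1, 5, 2, 4]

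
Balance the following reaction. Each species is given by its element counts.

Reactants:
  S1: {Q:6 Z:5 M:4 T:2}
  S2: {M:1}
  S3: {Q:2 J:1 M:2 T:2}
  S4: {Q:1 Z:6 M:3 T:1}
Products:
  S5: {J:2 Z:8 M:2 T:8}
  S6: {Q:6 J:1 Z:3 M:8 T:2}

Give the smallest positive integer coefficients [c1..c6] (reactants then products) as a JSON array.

Q: 1·6+6·0+5·2+2·1 = 18 | 1·0+3·6 = 18
J: 1·0+6·0+5·1+2·0 = 5 | 1·2+3·1 = 5
Z: 1·5+6·0+5·0+2·6 = 17 | 1·8+3·3 = 17
M: 1·4+6·1+5·2+2·3 = 26 | 1·2+3·8 = 26
T: 1·2+6·0+5·2+2·1 = 14 | 1·8+3·2 = 14
gcd(1,6,5,2,1,3) = 1

Coefficients: [1, 6, 5, 2, 1, 3]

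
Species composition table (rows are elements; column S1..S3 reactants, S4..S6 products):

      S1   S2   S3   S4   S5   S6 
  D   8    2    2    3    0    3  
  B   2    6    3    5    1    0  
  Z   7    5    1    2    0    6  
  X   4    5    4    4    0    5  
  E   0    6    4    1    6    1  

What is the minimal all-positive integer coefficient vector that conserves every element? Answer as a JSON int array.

Coefficients: [1, 2, 3, 4, 3, 2]

D: 1·8+2·2+3·2 = 18 | 4·3+3·0+2·3 = 18
B: 1·2+2·6+3·3 = 23 | 4·5+3·1+2·0 = 23
Z: 1·7+2·5+3·1 = 20 | 4·2+3·0+2·6 = 20
X: 1·4+2·5+3·4 = 26 | 4·4+3·0+2·5 = 26
E: 1·0+2·6+3·4 = 24 | 4·1+3·6+2·1 = 24
gcd(1,2,3,4,3,2) = 1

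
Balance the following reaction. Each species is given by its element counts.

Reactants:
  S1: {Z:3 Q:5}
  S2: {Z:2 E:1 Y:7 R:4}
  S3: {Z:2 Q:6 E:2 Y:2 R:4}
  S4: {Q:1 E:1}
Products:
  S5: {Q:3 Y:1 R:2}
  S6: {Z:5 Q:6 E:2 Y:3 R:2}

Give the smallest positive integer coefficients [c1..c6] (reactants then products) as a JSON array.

Coefficients: [5, 2, 3, 2, 5, 5]

Z: 5·3+2·2+3·2+2·0 = 25 | 5·0+5·5 = 25
Q: 5·5+2·0+3·6+2·1 = 45 | 5·3+5·6 = 45
E: 5·0+2·1+3·2+2·1 = 10 | 5·0+5·2 = 10
Y: 5·0+2·7+3·2+2·0 = 20 | 5·1+5·3 = 20
R: 5·0+2·4+3·4+2·0 = 20 | 5·2+5·2 = 20
gcd(5,2,3,2,5,5) = 1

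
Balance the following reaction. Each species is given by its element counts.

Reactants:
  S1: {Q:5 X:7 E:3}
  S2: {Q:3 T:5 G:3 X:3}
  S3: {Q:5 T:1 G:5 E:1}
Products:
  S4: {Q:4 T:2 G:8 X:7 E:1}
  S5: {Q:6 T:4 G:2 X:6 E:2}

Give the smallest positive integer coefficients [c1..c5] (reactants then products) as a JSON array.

Q: 4·5+5·3+1·5 = 40 | 1·4+6·6 = 40
T: 4·0+5·5+1·1 = 26 | 1·2+6·4 = 26
G: 4·0+5·3+1·5 = 20 | 1·8+6·2 = 20
X: 4·7+5·3+1·0 = 43 | 1·7+6·6 = 43
E: 4·3+5·0+1·1 = 13 | 1·1+6·2 = 13
gcd(4,5,1,1,6) = 1

Coefficients: [4, 5, 1, 1, 6]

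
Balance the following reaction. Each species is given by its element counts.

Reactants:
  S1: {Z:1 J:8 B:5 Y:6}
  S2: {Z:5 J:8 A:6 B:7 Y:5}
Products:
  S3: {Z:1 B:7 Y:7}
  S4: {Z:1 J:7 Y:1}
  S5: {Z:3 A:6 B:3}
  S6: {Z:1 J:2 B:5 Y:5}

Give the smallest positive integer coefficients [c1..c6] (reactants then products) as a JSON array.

Coefficients: [1, 3, 1, 4, 3, 2]

Z: 1·1+3·5 = 16 | 1·1+4·1+3·3+2·1 = 16
J: 1·8+3·8 = 32 | 1·0+4·7+3·0+2·2 = 32
A: 1·0+3·6 = 18 | 1·0+4·0+3·6+2·0 = 18
B: 1·5+3·7 = 26 | 1·7+4·0+3·3+2·5 = 26
Y: 1·6+3·5 = 21 | 1·7+4·1+3·0+2·5 = 21
gcd(1,3,1,4,3,2) = 1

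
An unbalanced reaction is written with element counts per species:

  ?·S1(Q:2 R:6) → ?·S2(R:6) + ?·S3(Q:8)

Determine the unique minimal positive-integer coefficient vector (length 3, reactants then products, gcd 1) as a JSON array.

Coefficients: [4, 4, 1]

Q: 4·2 = 8 | 4·0+1·8 = 8
R: 4·6 = 24 | 4·6+1·0 = 24
gcd(4,4,1) = 1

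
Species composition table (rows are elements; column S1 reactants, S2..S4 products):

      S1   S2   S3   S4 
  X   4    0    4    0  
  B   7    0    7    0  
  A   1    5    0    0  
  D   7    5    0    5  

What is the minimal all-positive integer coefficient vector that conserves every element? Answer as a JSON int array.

X: 5·4 = 20 | 1·0+5·4+6·0 = 20
B: 5·7 = 35 | 1·0+5·7+6·0 = 35
A: 5·1 = 5 | 1·5+5·0+6·0 = 5
D: 5·7 = 35 | 1·5+5·0+6·5 = 35
gcd(5,1,5,6) = 1

Coefficients: [5, 1, 5, 6]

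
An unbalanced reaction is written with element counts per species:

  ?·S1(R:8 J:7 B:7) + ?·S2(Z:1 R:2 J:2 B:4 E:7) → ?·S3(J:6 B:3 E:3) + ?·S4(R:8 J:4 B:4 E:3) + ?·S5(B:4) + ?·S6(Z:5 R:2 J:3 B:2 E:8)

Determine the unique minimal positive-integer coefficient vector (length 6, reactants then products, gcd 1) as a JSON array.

Z: 5·0+5·1 = 5 | 3·0+6·0+5·0+1·5 = 5
R: 5·8+5·2 = 50 | 3·0+6·8+5·0+1·2 = 50
J: 5·7+5·2 = 45 | 3·6+6·4+5·0+1·3 = 45
B: 5·7+5·4 = 55 | 3·3+6·4+5·4+1·2 = 55
E: 5·0+5·7 = 35 | 3·3+6·3+5·0+1·8 = 35
gcd(5,5,3,6,5,1) = 1

Coefficients: [5, 5, 3, 6, 5, 1]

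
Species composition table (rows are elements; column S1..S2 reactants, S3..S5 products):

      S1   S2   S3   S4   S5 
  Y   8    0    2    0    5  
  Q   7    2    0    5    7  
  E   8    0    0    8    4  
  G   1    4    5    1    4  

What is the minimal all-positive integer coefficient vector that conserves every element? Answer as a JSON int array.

Coefficients: [3, 6, 2, 1, 4]

Y: 3·8+6·0 = 24 | 2·2+1·0+4·5 = 24
Q: 3·7+6·2 = 33 | 2·0+1·5+4·7 = 33
E: 3·8+6·0 = 24 | 2·0+1·8+4·4 = 24
G: 3·1+6·4 = 27 | 2·5+1·1+4·4 = 27
gcd(3,6,2,1,4) = 1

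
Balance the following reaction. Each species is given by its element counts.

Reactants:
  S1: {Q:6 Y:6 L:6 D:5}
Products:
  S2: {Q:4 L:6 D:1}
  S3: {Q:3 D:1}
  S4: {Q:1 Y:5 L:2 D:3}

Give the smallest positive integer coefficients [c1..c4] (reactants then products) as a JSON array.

Coefficients: [5, 3, 4, 6]

Q: 5·6 = 30 | 3·4+4·3+6·1 = 30
Y: 5·6 = 30 | 3·0+4·0+6·5 = 30
L: 5·6 = 30 | 3·6+4·0+6·2 = 30
D: 5·5 = 25 | 3·1+4·1+6·3 = 25
gcd(5,3,4,6) = 1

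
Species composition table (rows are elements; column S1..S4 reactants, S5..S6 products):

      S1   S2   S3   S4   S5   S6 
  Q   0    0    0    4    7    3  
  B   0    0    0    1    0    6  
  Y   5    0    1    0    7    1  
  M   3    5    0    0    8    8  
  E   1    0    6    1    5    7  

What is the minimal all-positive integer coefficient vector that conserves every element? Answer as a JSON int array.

Coefficients: [4, 4, 2, 6, 3, 1]

Q: 4·0+4·0+2·0+6·4 = 24 | 3·7+1·3 = 24
B: 4·0+4·0+2·0+6·1 = 6 | 3·0+1·6 = 6
Y: 4·5+4·0+2·1+6·0 = 22 | 3·7+1·1 = 22
M: 4·3+4·5+2·0+6·0 = 32 | 3·8+1·8 = 32
E: 4·1+4·0+2·6+6·1 = 22 | 3·5+1·7 = 22
gcd(4,4,2,6,3,1) = 1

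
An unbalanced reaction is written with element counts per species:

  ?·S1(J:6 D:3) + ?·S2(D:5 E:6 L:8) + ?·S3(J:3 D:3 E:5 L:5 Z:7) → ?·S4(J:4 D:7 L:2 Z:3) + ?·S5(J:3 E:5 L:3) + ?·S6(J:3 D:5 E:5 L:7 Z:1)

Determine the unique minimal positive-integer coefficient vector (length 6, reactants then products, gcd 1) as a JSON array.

Coefficients: [5, 5, 2, 3, 3, 5]

J: 5·6+5·0+2·3 = 36 | 3·4+3·3+5·3 = 36
D: 5·3+5·5+2·3 = 46 | 3·7+3·0+5·5 = 46
E: 5·0+5·6+2·5 = 40 | 3·0+3·5+5·5 = 40
L: 5·0+5·8+2·5 = 50 | 3·2+3·3+5·7 = 50
Z: 5·0+5·0+2·7 = 14 | 3·3+3·0+5·1 = 14
gcd(5,5,2,3,3,5) = 1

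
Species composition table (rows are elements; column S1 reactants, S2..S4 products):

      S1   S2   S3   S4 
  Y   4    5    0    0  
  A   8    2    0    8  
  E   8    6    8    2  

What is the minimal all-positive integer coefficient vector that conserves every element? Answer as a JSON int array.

Y: 5·4 = 20 | 4·5+1·0+4·0 = 20
A: 5·8 = 40 | 4·2+1·0+4·8 = 40
E: 5·8 = 40 | 4·6+1·8+4·2 = 40
gcd(5,4,1,4) = 1

Coefficients: [5, 4, 1, 4]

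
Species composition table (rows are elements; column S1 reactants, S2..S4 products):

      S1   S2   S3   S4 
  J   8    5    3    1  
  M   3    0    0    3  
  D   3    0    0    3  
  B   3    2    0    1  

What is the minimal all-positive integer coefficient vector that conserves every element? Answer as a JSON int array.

Coefficients: [3, 3, 2, 3]

J: 3·8 = 24 | 3·5+2·3+3·1 = 24
M: 3·3 = 9 | 3·0+2·0+3·3 = 9
D: 3·3 = 9 | 3·0+2·0+3·3 = 9
B: 3·3 = 9 | 3·2+2·0+3·1 = 9
gcd(3,3,2,3) = 1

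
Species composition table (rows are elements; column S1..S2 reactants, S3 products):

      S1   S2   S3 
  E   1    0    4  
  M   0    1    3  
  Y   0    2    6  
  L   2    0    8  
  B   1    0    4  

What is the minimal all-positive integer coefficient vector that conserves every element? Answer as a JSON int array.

Coefficients: [4, 3, 1]

E: 4·1+3·0 = 4 | 1·4 = 4
M: 4·0+3·1 = 3 | 1·3 = 3
Y: 4·0+3·2 = 6 | 1·6 = 6
L: 4·2+3·0 = 8 | 1·8 = 8
B: 4·1+3·0 = 4 | 1·4 = 4
gcd(4,3,1) = 1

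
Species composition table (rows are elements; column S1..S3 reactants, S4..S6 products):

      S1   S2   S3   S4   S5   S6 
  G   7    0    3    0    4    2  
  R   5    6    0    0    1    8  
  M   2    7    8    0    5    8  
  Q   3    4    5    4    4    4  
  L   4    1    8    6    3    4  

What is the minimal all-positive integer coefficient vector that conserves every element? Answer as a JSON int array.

G: 3·7+5·0+3·3 = 30 | 1·0+5·4+5·2 = 30
R: 3·5+5·6+3·0 = 45 | 1·0+5·1+5·8 = 45
M: 3·2+5·7+3·8 = 65 | 1·0+5·5+5·8 = 65
Q: 3·3+5·4+3·5 = 44 | 1·4+5·4+5·4 = 44
L: 3·4+5·1+3·8 = 41 | 1·6+5·3+5·4 = 41
gcd(3,5,3,1,5,5) = 1

Coefficients: [3, 5, 3, 1, 5, 5]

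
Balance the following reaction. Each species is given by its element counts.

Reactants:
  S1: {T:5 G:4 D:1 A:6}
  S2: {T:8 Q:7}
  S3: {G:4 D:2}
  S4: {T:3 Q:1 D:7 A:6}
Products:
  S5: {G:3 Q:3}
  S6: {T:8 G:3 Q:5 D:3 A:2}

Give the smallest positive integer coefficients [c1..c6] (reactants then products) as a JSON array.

T: 1·5+5·8+5·0+1·3 = 48 | 2·0+6·8 = 48
G: 1·4+5·0+5·4+1·0 = 24 | 2·3+6·3 = 24
Q: 1·0+5·7+5·0+1·1 = 36 | 2·3+6·5 = 36
D: 1·1+5·0+5·2+1·7 = 18 | 2·0+6·3 = 18
A: 1·6+5·0+5·0+1·6 = 12 | 2·0+6·2 = 12
gcd(1,5,5,1,2,6) = 1

Coefficients: [1, 5, 5, 1, 2, 6]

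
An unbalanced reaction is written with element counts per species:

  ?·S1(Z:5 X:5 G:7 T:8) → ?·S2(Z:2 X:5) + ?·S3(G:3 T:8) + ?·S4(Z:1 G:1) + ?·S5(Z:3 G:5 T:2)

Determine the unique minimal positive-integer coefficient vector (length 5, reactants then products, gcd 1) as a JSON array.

Z: 5·5 = 25 | 5·2+4·0+3·1+4·3 = 25
X: 5·5 = 25 | 5·5+4·0+3·0+4·0 = 25
G: 5·7 = 35 | 5·0+4·3+3·1+4·5 = 35
T: 5·8 = 40 | 5·0+4·8+3·0+4·2 = 40
gcd(5,5,4,3,4) = 1

Coefficients: [5, 5, 4, 3, 4]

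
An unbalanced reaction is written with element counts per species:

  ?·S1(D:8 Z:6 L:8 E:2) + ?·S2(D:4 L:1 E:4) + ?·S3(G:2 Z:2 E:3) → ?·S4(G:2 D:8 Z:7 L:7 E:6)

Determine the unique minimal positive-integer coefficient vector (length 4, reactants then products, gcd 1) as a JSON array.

G: 5·0+2·0+6·2 = 12 | 6·2 = 12
D: 5·8+2·4+6·0 = 48 | 6·8 = 48
Z: 5·6+2·0+6·2 = 42 | 6·7 = 42
L: 5·8+2·1+6·0 = 42 | 6·7 = 42
E: 5·2+2·4+6·3 = 36 | 6·6 = 36
gcd(5,2,6,6) = 1

Coefficients: [5, 2, 6, 6]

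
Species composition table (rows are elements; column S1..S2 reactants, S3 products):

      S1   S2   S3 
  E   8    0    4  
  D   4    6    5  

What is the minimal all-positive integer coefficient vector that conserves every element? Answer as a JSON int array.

Coefficients: [1, 1, 2]

E: 1·8+1·0 = 8 | 2·4 = 8
D: 1·4+1·6 = 10 | 2·5 = 10
gcd(1,1,2) = 1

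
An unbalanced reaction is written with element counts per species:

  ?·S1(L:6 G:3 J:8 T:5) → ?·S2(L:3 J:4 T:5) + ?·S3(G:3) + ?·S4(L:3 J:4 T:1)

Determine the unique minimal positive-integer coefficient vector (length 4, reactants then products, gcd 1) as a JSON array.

Coefficients: [4, 3, 4, 5]

L: 4·6 = 24 | 3·3+4·0+5·3 = 24
G: 4·3 = 12 | 3·0+4·3+5·0 = 12
J: 4·8 = 32 | 3·4+4·0+5·4 = 32
T: 4·5 = 20 | 3·5+4·0+5·1 = 20
gcd(4,3,4,5) = 1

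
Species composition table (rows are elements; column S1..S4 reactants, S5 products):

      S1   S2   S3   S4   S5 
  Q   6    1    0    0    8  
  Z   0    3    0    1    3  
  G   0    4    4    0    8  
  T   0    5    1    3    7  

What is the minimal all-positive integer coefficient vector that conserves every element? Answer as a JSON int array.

Coefficients: [6, 4, 6, 3, 5]

Q: 6·6+4·1+6·0+3·0 = 40 | 5·8 = 40
Z: 6·0+4·3+6·0+3·1 = 15 | 5·3 = 15
G: 6·0+4·4+6·4+3·0 = 40 | 5·8 = 40
T: 6·0+4·5+6·1+3·3 = 35 | 5·7 = 35
gcd(6,4,6,3,5) = 1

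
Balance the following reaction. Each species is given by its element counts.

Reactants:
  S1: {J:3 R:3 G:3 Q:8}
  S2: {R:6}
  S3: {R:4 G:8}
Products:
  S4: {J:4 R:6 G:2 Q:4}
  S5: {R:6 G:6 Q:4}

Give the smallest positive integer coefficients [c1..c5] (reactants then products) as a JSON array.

J: 4·3+4·0+3·0 = 12 | 3·4+5·0 = 12
R: 4·3+4·6+3·4 = 48 | 3·6+5·6 = 48
G: 4·3+4·0+3·8 = 36 | 3·2+5·6 = 36
Q: 4·8+4·0+3·0 = 32 | 3·4+5·4 = 32
gcd(4,4,3,3,5) = 1

Coefficients: [4, 4, 3, 3, 5]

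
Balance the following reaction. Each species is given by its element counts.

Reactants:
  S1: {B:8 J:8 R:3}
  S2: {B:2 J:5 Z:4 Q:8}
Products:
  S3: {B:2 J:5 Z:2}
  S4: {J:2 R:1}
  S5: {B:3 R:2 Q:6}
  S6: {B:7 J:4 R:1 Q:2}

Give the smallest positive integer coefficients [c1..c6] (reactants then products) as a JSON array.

B: 3·8+2·2 = 28 | 4·2+3·0+2·3+2·7 = 28
J: 3·8+2·5 = 34 | 4·5+3·2+2·0+2·4 = 34
Z: 3·0+2·4 = 8 | 4·2+3·0+2·0+2·0 = 8
R: 3·3+2·0 = 9 | 4·0+3·1+2·2+2·1 = 9
Q: 3·0+2·8 = 16 | 4·0+3·0+2·6+2·2 = 16
gcd(3,2,4,3,2,2) = 1

Coefficients: [3, 2, 4, 3, 2, 2]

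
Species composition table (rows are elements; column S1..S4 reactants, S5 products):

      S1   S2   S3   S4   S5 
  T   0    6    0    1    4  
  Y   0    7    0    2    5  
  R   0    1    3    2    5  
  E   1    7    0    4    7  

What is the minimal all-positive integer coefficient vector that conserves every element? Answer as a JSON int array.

Coefficients: [6, 3, 6, 2, 5]

T: 6·0+3·6+6·0+2·1 = 20 | 5·4 = 20
Y: 6·0+3·7+6·0+2·2 = 25 | 5·5 = 25
R: 6·0+3·1+6·3+2·2 = 25 | 5·5 = 25
E: 6·1+3·7+6·0+2·4 = 35 | 5·7 = 35
gcd(6,3,6,2,5) = 1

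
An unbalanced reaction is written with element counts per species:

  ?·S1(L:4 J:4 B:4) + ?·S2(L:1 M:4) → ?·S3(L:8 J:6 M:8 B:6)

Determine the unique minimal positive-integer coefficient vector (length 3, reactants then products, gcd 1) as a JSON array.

Coefficients: [3, 4, 2]

L: 3·4+4·1 = 16 | 2·8 = 16
J: 3·4+4·0 = 12 | 2·6 = 12
M: 3·0+4·4 = 16 | 2·8 = 16
B: 3·4+4·0 = 12 | 2·6 = 12
gcd(3,4,2) = 1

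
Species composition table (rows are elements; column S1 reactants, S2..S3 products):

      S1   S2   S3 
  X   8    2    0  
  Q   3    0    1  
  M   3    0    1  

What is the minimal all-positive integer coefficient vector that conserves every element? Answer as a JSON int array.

Coefficients: [1, 4, 3]

X: 1·8 = 8 | 4·2+3·0 = 8
Q: 1·3 = 3 | 4·0+3·1 = 3
M: 1·3 = 3 | 4·0+3·1 = 3
gcd(1,4,3) = 1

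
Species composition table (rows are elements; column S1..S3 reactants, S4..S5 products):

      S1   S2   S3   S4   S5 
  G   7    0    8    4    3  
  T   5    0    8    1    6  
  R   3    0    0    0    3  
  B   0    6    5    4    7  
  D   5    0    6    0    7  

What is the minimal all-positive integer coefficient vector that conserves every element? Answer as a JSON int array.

G: 3·7+6·0+1·8 = 29 | 5·4+3·3 = 29
T: 3·5+6·0+1·8 = 23 | 5·1+3·6 = 23
R: 3·3+6·0+1·0 = 9 | 5·0+3·3 = 9
B: 3·0+6·6+1·5 = 41 | 5·4+3·7 = 41
D: 3·5+6·0+1·6 = 21 | 5·0+3·7 = 21
gcd(3,6,1,5,3) = 1

Coefficients: [3, 6, 1, 5, 3]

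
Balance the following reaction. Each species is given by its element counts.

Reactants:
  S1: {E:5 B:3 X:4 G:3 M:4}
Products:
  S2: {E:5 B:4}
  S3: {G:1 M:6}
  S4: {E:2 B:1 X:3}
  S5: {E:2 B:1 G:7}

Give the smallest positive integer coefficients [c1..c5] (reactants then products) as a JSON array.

Coefficients: [3, 1, 2, 4, 1]

E: 3·5 = 15 | 1·5+2·0+4·2+1·2 = 15
B: 3·3 = 9 | 1·4+2·0+4·1+1·1 = 9
X: 3·4 = 12 | 1·0+2·0+4·3+1·0 = 12
G: 3·3 = 9 | 1·0+2·1+4·0+1·7 = 9
M: 3·4 = 12 | 1·0+2·6+4·0+1·0 = 12
gcd(3,1,2,4,1) = 1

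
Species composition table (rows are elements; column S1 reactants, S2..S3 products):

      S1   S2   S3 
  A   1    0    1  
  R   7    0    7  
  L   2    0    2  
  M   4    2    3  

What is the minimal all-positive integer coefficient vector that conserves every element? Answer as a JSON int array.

Coefficients: [2, 1, 2]

A: 2·1 = 2 | 1·0+2·1 = 2
R: 2·7 = 14 | 1·0+2·7 = 14
L: 2·2 = 4 | 1·0+2·2 = 4
M: 2·4 = 8 | 1·2+2·3 = 8
gcd(2,1,2) = 1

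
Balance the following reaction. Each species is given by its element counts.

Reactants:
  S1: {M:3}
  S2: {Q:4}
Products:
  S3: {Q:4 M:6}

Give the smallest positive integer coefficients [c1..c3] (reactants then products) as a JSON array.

Q: 2·0+1·4 = 4 | 1·4 = 4
M: 2·3+1·0 = 6 | 1·6 = 6
gcd(2,1,1) = 1

Coefficients: [2, 1, 1]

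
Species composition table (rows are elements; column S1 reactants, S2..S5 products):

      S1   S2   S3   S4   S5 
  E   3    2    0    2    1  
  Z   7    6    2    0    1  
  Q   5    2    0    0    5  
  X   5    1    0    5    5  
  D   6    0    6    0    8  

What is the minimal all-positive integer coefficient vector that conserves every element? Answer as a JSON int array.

Coefficients: [5, 5, 1, 1, 3]

E: 5·3 = 15 | 5·2+1·0+1·2+3·1 = 15
Z: 5·7 = 35 | 5·6+1·2+1·0+3·1 = 35
Q: 5·5 = 25 | 5·2+1·0+1·0+3·5 = 25
X: 5·5 = 25 | 5·1+1·0+1·5+3·5 = 25
D: 5·6 = 30 | 5·0+1·6+1·0+3·8 = 30
gcd(5,5,1,1,3) = 1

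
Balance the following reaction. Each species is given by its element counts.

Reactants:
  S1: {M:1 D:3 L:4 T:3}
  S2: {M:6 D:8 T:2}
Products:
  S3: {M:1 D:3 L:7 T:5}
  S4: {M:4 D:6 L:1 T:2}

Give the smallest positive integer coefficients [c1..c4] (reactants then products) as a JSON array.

M: 3·1+3·6 = 21 | 1·1+5·4 = 21
D: 3·3+3·8 = 33 | 1·3+5·6 = 33
L: 3·4+3·0 = 12 | 1·7+5·1 = 12
T: 3·3+3·2 = 15 | 1·5+5·2 = 15
gcd(3,3,1,5) = 1

Coefficients: [3, 3, 1, 5]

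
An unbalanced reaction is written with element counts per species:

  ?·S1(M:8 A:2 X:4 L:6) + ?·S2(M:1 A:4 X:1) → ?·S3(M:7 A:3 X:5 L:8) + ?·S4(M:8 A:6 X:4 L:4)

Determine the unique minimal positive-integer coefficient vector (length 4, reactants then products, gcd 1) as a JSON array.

M: 6·8+6·1 = 54 | 2·7+5·8 = 54
A: 6·2+6·4 = 36 | 2·3+5·6 = 36
X: 6·4+6·1 = 30 | 2·5+5·4 = 30
L: 6·6+6·0 = 36 | 2·8+5·4 = 36
gcd(6,6,2,5) = 1

Coefficients: [6, 6, 2, 5]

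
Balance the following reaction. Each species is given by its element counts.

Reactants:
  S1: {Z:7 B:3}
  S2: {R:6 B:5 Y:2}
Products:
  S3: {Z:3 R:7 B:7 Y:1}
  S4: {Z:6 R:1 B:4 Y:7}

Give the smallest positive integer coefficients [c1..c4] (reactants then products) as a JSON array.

Coefficients: [3, 6, 5, 1]

Z: 3·7+6·0 = 21 | 5·3+1·6 = 21
R: 3·0+6·6 = 36 | 5·7+1·1 = 36
B: 3·3+6·5 = 39 | 5·7+1·4 = 39
Y: 3·0+6·2 = 12 | 5·1+1·7 = 12
gcd(3,6,5,1) = 1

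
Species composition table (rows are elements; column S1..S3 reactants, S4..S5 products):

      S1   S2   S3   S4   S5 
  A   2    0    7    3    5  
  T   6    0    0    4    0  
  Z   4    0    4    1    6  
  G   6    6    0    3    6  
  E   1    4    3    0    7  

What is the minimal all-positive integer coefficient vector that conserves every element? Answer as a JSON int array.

Coefficients: [4, 4, 5, 6, 5]

A: 4·2+4·0+5·7 = 43 | 6·3+5·5 = 43
T: 4·6+4·0+5·0 = 24 | 6·4+5·0 = 24
Z: 4·4+4·0+5·4 = 36 | 6·1+5·6 = 36
G: 4·6+4·6+5·0 = 48 | 6·3+5·6 = 48
E: 4·1+4·4+5·3 = 35 | 6·0+5·7 = 35
gcd(4,4,5,6,5) = 1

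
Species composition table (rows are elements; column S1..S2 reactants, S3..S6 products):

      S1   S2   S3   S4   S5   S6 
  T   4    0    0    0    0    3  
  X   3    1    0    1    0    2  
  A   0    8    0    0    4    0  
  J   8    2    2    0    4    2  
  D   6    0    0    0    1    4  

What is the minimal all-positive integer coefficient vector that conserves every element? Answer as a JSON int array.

T: 3·4+1·0 = 12 | 5·0+2·0+2·0+4·3 = 12
X: 3·3+1·1 = 10 | 5·0+2·1+2·0+4·2 = 10
A: 3·0+1·8 = 8 | 5·0+2·0+2·4+4·0 = 8
J: 3·8+1·2 = 26 | 5·2+2·0+2·4+4·2 = 26
D: 3·6+1·0 = 18 | 5·0+2·0+2·1+4·4 = 18
gcd(3,1,5,2,2,4) = 1

Coefficients: [3, 1, 5, 2, 2, 4]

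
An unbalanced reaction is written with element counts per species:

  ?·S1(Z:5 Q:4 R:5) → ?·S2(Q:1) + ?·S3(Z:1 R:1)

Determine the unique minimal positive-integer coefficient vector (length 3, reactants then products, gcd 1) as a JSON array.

Z: 1·5 = 5 | 4·0+5·1 = 5
Q: 1·4 = 4 | 4·1+5·0 = 4
R: 1·5 = 5 | 4·0+5·1 = 5
gcd(1,4,5) = 1

Coefficients: [1, 4, 5]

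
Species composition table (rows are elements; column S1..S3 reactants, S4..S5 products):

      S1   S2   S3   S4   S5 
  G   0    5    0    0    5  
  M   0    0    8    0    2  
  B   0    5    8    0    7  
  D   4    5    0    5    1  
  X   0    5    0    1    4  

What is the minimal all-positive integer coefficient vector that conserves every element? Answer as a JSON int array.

Coefficients: [1, 4, 1, 4, 4]

G: 1·0+4·5+1·0 = 20 | 4·0+4·5 = 20
M: 1·0+4·0+1·8 = 8 | 4·0+4·2 = 8
B: 1·0+4·5+1·8 = 28 | 4·0+4·7 = 28
D: 1·4+4·5+1·0 = 24 | 4·5+4·1 = 24
X: 1·0+4·5+1·0 = 20 | 4·1+4·4 = 20
gcd(1,4,1,4,4) = 1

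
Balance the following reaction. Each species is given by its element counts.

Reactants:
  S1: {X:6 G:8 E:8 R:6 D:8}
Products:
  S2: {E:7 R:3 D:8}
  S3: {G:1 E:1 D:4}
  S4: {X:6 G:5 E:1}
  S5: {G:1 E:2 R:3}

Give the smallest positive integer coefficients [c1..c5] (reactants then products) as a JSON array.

X: 3·6 = 18 | 1·0+4·0+3·6+5·0 = 18
G: 3·8 = 24 | 1·0+4·1+3·5+5·1 = 24
E: 3·8 = 24 | 1·7+4·1+3·1+5·2 = 24
R: 3·6 = 18 | 1·3+4·0+3·0+5·3 = 18
D: 3·8 = 24 | 1·8+4·4+3·0+5·0 = 24
gcd(3,1,4,3,5) = 1

Coefficients: [3, 1, 4, 3, 5]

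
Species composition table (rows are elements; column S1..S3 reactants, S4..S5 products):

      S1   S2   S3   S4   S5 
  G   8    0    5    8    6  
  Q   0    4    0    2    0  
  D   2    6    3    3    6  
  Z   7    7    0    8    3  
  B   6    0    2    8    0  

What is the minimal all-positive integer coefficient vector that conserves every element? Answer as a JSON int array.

Coefficients: [6, 3, 6, 6, 5]

G: 6·8+3·0+6·5 = 78 | 6·8+5·6 = 78
Q: 6·0+3·4+6·0 = 12 | 6·2+5·0 = 12
D: 6·2+3·6+6·3 = 48 | 6·3+5·6 = 48
Z: 6·7+3·7+6·0 = 63 | 6·8+5·3 = 63
B: 6·6+3·0+6·2 = 48 | 6·8+5·0 = 48
gcd(6,3,6,6,5) = 1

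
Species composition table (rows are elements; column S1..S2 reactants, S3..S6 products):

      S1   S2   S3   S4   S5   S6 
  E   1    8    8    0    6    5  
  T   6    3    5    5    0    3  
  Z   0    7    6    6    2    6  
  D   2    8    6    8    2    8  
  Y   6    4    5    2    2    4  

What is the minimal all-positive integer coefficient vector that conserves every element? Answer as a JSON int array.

E: 1·1+6·8 = 49 | 2·8+1·0+3·6+3·5 = 49
T: 1·6+6·3 = 24 | 2·5+1·5+3·0+3·3 = 24
Z: 1·0+6·7 = 42 | 2·6+1·6+3·2+3·6 = 42
D: 1·2+6·8 = 50 | 2·6+1·8+3·2+3·8 = 50
Y: 1·6+6·4 = 30 | 2·5+1·2+3·2+3·4 = 30
gcd(1,6,2,1,3,3) = 1

Coefficients: [1, 6, 2, 1, 3, 3]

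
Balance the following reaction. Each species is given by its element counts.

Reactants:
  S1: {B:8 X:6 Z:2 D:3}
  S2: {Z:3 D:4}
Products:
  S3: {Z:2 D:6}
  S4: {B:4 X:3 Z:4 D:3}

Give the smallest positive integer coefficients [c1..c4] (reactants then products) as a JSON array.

Coefficients: [2, 6, 3, 4]

B: 2·8+6·0 = 16 | 3·0+4·4 = 16
X: 2·6+6·0 = 12 | 3·0+4·3 = 12
Z: 2·2+6·3 = 22 | 3·2+4·4 = 22
D: 2·3+6·4 = 30 | 3·6+4·3 = 30
gcd(2,6,3,4) = 1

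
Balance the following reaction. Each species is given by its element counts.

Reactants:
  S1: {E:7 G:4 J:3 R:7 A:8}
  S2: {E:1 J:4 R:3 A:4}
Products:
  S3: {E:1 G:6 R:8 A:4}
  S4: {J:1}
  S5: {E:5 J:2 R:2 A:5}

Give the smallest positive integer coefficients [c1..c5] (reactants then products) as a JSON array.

E: 3·7+1·1 = 22 | 2·1+5·0+4·5 = 22
G: 3·4+1·0 = 12 | 2·6+5·0+4·0 = 12
J: 3·3+1·4 = 13 | 2·0+5·1+4·2 = 13
R: 3·7+1·3 = 24 | 2·8+5·0+4·2 = 24
A: 3·8+1·4 = 28 | 2·4+5·0+4·5 = 28
gcd(3,1,2,5,4) = 1

Coefficients: [3, 1, 2, 5, 4]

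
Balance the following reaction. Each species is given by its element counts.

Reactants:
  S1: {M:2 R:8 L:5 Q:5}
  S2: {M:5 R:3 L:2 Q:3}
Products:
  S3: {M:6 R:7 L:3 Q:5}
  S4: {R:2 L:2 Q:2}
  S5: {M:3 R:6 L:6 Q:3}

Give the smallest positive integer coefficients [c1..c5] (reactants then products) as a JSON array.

M: 3·2+3·5 = 21 | 3·6+3·0+1·3 = 21
R: 3·8+3·3 = 33 | 3·7+3·2+1·6 = 33
L: 3·5+3·2 = 21 | 3·3+3·2+1·6 = 21
Q: 3·5+3·3 = 24 | 3·5+3·2+1·3 = 24
gcd(3,3,3,3,1) = 1

Coefficients: [3, 3, 3, 3, 1]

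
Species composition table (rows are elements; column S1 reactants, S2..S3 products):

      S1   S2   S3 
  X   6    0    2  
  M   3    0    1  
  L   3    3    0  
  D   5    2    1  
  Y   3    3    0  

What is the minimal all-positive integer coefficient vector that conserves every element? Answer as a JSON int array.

Coefficients: [1, 1, 3]

X: 1·6 = 6 | 1·0+3·2 = 6
M: 1·3 = 3 | 1·0+3·1 = 3
L: 1·3 = 3 | 1·3+3·0 = 3
D: 1·5 = 5 | 1·2+3·1 = 5
Y: 1·3 = 3 | 1·3+3·0 = 3
gcd(1,1,3) = 1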